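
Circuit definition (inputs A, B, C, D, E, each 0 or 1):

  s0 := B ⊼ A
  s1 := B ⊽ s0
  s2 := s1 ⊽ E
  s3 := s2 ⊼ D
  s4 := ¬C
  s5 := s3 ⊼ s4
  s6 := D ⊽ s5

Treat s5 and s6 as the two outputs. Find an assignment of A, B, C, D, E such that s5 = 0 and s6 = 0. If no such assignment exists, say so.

Check with A=0, B=1, C=0, D=1, E=1:
s0 = B ⊼ A = 1 ⊼ 0 = 1
s1 = B ⊽ s0 = 1 ⊽ 1 = 0
s2 = s1 ⊽ E = 0 ⊽ 1 = 0
s3 = s2 ⊼ D = 0 ⊼ 1 = 1
s4 = ¬C = ¬0 = 1
s5 = s3 ⊼ s4 = 1 ⊼ 1 = 0
s6 = D ⊽ s5 = 1 ⊽ 0 = 0
So s5 = 0 and s6 = 0.

A=0, B=1, C=0, D=1, E=1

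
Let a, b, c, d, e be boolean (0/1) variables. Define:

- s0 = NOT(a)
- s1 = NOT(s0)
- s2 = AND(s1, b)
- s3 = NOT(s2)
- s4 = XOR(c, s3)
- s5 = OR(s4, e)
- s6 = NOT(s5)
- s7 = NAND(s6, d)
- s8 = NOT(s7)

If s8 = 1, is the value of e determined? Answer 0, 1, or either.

s8 = NOT(s7) must be 1, so s7 = 0.
s7 = NAND(s6, d) must be 0, so both s6 = 1 and d = 1.
Every assignment with s8 = 1 has e = 0; there are 4 such assignment(s).
  a=0, b=0, c=1, d=1, e=0
  a=0, b=1, c=1, d=1, e=0
  a=1, b=0, c=1, d=1, e=0
  a=1, b=1, c=0, d=1, e=0

0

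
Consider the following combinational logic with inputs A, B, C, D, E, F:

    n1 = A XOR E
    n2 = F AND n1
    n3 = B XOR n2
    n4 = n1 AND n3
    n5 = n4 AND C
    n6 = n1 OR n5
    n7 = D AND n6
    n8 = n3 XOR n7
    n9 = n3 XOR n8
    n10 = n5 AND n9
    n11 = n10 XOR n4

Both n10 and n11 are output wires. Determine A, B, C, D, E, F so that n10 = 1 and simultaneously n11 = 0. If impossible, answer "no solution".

Check with A=0, B=1, C=1, D=1, E=1, F=0:
n1 = A XOR E = 0 XOR 1 = 1
n2 = F AND n1 = 0 AND 1 = 0
n3 = B XOR n2 = 1 XOR 0 = 1
n4 = n1 AND n3 = 1 AND 1 = 1
n5 = n4 AND C = 1 AND 1 = 1
n6 = n1 OR n5 = 1 OR 1 = 1
n7 = D AND n6 = 1 AND 1 = 1
n8 = n3 XOR n7 = 1 XOR 1 = 0
n9 = n3 XOR n8 = 1 XOR 0 = 1
n10 = n5 AND n9 = 1 AND 1 = 1
n11 = n10 XOR n4 = 1 XOR 1 = 0
So n10 = 1 and n11 = 0.

A=0, B=1, C=1, D=1, E=1, F=0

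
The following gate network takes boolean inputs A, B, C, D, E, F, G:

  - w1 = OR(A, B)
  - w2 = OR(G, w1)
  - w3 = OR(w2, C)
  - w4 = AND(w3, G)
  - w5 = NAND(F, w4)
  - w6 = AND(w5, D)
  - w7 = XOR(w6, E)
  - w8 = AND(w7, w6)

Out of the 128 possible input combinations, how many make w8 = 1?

w8 = AND(w7, w6) must be 1, so both w7 = 1 and w6 = 1.
w7 = XOR(w6, E) must be 1, so w6 and E differ.
Enumerating the 128 input combinations, 24 give w8 = 1 and 104 give w8 = 0.

24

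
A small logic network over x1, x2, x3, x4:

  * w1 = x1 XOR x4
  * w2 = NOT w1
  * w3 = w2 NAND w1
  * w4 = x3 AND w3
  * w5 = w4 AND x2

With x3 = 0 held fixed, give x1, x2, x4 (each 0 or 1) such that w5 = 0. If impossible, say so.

Check with x3 = 0 and x1=1, x2=0, x4=1:
w1 = x1 XOR x4 = 1 XOR 1 = 0
w2 = NOT w1 = NOT 0 = 1
w3 = w2 NAND w1 = 1 NAND 0 = 1
w4 = x3 AND w3 = 0 AND 1 = 0
w5 = w4 AND x2 = 0 AND 0 = 0
So w5 = 0.

x1=1, x2=0, x4=1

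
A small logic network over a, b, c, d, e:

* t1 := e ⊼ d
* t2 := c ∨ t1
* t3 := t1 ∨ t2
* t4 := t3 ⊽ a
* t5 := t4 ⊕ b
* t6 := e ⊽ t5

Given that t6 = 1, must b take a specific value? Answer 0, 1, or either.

t6 = e ⊽ t5 must be 1, so both e = 0 and t5 = 0.
t5 = t4 ⊕ b must be 0, so t4 and b are equal.
Every assignment with t6 = 1 has b = 0; there are 8 such assignment(s).

0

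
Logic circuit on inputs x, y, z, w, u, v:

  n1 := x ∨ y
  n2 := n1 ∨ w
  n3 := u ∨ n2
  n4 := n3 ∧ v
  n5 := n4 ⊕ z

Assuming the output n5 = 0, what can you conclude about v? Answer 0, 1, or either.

Both values of v occur among assignments with n5 = 0:
  v=0: x=0, y=0, z=0, w=0, u=0, v=0
  v=1: x=0, y=0, z=0, w=0, u=0, v=1

either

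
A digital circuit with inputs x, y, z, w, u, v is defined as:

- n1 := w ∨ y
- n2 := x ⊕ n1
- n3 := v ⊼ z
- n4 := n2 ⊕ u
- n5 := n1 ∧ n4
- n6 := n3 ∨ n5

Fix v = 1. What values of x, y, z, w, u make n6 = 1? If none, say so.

Check with v = 1 and x=0, y=1, z=0, w=1, u=0:
n1 = w ∨ y = 1 ∨ 1 = 1
n2 = x ⊕ n1 = 0 ⊕ 1 = 1
n3 = v ⊼ z = 1 ⊼ 0 = 1
n4 = n2 ⊕ u = 1 ⊕ 0 = 1
n5 = n1 ∧ n4 = 1 ∧ 1 = 1
n6 = n3 ∨ n5 = 1 ∨ 1 = 1
So n6 = 1.

x=0, y=1, z=0, w=1, u=0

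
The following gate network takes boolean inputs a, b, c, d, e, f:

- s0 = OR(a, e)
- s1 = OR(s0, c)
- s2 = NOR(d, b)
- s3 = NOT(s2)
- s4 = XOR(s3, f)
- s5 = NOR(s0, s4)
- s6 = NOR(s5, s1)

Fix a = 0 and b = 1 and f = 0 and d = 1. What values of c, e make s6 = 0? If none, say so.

c=1, e=0

Check with a = 0 and b = 1 and f = 0 and d = 1 and c=1, e=0:
s0 = OR(a, e) = OR(0, 0) = 0
s1 = OR(s0, c) = OR(0, 1) = 1
s2 = NOR(d, b) = NOR(1, 1) = 0
s3 = NOT(s2) = NOT 0 = 1
s4 = XOR(s3, f) = XOR(1, 0) = 1
s5 = NOR(s0, s4) = NOR(0, 1) = 0
s6 = NOR(s5, s1) = NOR(0, 1) = 0
So s6 = 0.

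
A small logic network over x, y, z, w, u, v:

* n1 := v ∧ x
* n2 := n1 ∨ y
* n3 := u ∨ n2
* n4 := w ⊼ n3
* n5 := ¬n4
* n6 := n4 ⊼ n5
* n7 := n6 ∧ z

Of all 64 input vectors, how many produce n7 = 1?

32

n7 = n6 ∧ z must be 1, so both n6 = 1 and z = 1.
n6 = n4 ⊼ n5 must be 1, so at least one of n4, n5 is 0.
Enumerating the 64 input combinations, 32 give n7 = 1 and 32 give n7 = 0.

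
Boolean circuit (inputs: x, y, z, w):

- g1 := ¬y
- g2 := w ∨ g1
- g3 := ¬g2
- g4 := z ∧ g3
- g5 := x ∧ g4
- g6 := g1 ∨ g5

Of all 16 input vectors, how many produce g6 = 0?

7

g6 = g1 ∨ g5 must be 0, so both g1 = 0 and g5 = 0.
Enumerating the 16 input combinations, 7 give g6 = 0 and 9 give g6 = 1.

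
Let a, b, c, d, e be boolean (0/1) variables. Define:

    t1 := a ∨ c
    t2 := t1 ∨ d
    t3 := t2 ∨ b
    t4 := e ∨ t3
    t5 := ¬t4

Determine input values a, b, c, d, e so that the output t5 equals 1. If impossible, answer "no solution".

t5 = ¬t4 must be 1, so t4 = 0.
Check with a=0 b=0 c=0 d=0 e=0:
t1 = a ∨ c = 0 ∨ 0 = 0
t2 = t1 ∨ d = 0 ∨ 0 = 0
t3 = t2 ∨ b = 0 ∨ 0 = 0
t4 = e ∨ t3 = 0 ∨ 0 = 0
t5 = ¬t4 = ¬0 = 1
So t5 = 1 as required.

a=0 b=0 c=0 d=0 e=0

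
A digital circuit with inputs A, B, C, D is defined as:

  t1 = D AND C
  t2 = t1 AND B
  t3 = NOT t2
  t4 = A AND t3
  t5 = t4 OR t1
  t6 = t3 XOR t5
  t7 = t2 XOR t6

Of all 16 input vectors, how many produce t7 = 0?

10

t7 = t2 XOR t6 must be 0, so t2 and t6 are equal.
Enumerating the 16 input combinations, 10 give t7 = 0 and 6 give t7 = 1.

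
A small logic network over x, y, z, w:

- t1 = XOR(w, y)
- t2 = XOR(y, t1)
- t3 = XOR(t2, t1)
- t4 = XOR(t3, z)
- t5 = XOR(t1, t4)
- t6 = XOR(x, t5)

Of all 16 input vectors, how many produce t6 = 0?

t6 = XOR(x, t5) must be 0, so x and t5 are equal.
Enumerating the 16 input combinations, 8 give t6 = 0 and 8 give t6 = 1.

8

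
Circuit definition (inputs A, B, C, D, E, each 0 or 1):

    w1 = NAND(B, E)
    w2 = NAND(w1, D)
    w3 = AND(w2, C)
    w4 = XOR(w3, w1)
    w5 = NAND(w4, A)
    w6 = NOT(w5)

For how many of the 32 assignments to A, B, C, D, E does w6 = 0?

w6 = NOT(w5) must be 0, so w5 = 1.
w5 = NAND(w4, A) must be 1, so at least one of w4, A is 0.
Enumerating the 32 input combinations, 21 give w6 = 0 and 11 give w6 = 1.

21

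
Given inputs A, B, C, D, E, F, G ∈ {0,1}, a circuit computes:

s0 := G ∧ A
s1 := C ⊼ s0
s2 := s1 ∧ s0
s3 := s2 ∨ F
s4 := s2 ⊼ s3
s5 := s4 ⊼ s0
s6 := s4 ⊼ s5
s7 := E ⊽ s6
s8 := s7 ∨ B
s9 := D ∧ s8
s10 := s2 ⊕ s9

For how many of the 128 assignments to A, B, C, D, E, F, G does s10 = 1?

s10 = s2 ⊕ s9 must be 1, so s2 and s9 differ.
Enumerating the 128 input combinations, 52 give s10 = 1 and 76 give s10 = 0.

52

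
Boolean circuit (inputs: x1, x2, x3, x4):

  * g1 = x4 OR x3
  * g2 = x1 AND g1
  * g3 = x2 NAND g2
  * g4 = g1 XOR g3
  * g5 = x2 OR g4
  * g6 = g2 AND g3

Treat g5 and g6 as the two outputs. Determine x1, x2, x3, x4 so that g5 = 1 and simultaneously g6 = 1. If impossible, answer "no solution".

Across all 16 input combinations, none give both g5 = 1 and g6 = 1.

no solution exists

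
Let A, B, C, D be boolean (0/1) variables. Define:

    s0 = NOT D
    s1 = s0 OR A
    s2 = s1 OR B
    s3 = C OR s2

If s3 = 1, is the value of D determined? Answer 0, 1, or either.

either

Both values of D occur among assignments with s3 = 1:
  D=0: A=0, B=0, C=0, D=0
  D=1: A=0, B=0, C=1, D=1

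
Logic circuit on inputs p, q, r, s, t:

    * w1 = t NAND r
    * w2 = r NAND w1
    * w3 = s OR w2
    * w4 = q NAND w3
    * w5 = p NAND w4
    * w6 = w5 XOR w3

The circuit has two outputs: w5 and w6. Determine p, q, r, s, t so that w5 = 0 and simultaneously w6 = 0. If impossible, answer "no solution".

p=1, q=0, r=1, s=0, t=0

Check with p=1, q=0, r=1, s=0, t=0:
w1 = t NAND r = 0 NAND 1 = 1
w2 = r NAND w1 = 1 NAND 1 = 0
w3 = s OR w2 = 0 OR 0 = 0
w4 = q NAND w3 = 0 NAND 0 = 1
w5 = p NAND w4 = 1 NAND 1 = 0
w6 = w5 XOR w3 = 0 XOR 0 = 0
So w5 = 0 and w6 = 0.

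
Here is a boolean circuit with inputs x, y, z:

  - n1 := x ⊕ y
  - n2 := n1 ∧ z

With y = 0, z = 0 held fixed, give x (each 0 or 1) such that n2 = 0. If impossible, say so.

n2 = n1 ∧ z must be 0, so at least one of n1, z is 0.
Check with y = 0, z = 0 and x=0:
n1 = x ⊕ y = 0 ⊕ 0 = 0
n2 = n1 ∧ z = 0 ∧ 0 = 0
So n2 = 0.

x=0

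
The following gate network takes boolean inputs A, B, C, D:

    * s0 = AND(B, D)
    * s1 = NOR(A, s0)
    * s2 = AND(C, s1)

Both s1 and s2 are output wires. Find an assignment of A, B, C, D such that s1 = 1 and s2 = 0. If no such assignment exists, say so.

Check with A=0 B=0 C=0 D=1:
s0 = AND(B, D) = AND(0, 1) = 0
s1 = NOR(A, s0) = NOR(0, 0) = 1
s2 = AND(C, s1) = AND(0, 1) = 0
So s1 = 1 and s2 = 0.

A=0 B=0 C=0 D=1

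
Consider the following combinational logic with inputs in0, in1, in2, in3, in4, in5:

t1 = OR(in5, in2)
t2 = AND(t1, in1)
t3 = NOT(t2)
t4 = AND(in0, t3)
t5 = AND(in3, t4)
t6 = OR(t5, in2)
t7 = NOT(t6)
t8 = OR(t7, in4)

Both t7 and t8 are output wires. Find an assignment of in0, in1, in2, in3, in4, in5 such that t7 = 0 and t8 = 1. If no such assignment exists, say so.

in0=0, in1=0, in2=1, in3=0, in4=1, in5=1

Check with in0=0, in1=0, in2=1, in3=0, in4=1, in5=1:
t1 = OR(in5, in2) = OR(1, 1) = 1
t2 = AND(t1, in1) = AND(1, 0) = 0
t3 = NOT(t2) = NOT 0 = 1
t4 = AND(in0, t3) = AND(0, 1) = 0
t5 = AND(in3, t4) = AND(0, 0) = 0
t6 = OR(t5, in2) = OR(0, 1) = 1
t7 = NOT(t6) = NOT 1 = 0
t8 = OR(t7, in4) = OR(0, 1) = 1
So t7 = 0 and t8 = 1.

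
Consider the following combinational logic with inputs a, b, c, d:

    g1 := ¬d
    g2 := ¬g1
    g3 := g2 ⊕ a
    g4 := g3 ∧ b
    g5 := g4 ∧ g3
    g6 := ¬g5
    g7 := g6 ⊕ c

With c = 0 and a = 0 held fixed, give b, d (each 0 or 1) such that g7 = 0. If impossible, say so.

b=1, d=1

g7 = g6 ⊕ c must be 0, so g6 and c are equal.
Check with c = 0 and a = 0 and b=1, d=1:
g1 = ¬d = ¬1 = 0
g2 = ¬g1 = ¬0 = 1
g3 = g2 ⊕ a = 1 ⊕ 0 = 1
g4 = g3 ∧ b = 1 ∧ 1 = 1
g5 = g4 ∧ g3 = 1 ∧ 1 = 1
g6 = ¬g5 = ¬1 = 0
g7 = g6 ⊕ c = 0 ⊕ 0 = 0
So g7 = 0.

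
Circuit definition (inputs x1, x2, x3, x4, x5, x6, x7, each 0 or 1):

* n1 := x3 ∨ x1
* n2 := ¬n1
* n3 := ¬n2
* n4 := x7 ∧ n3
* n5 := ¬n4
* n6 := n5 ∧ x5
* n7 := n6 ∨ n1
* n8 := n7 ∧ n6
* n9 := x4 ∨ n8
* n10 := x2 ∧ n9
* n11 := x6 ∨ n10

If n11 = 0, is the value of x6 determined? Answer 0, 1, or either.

0

n11 = x6 ∨ n10 must be 0, so both x6 = 0 and n10 = 0.
n10 = x2 ∧ n9 must be 0, so at least one of x2, n9 is 0.
Every assignment with n11 = 0 has x6 = 0; there are 43 such assignment(s).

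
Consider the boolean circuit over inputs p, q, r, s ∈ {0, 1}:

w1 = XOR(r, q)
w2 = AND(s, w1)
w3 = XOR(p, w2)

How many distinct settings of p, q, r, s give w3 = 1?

w3 = XOR(p, w2) must be 1, so p and w2 differ.
Enumerating the 16 input combinations, 8 give w3 = 1 and 8 give w3 = 0.

8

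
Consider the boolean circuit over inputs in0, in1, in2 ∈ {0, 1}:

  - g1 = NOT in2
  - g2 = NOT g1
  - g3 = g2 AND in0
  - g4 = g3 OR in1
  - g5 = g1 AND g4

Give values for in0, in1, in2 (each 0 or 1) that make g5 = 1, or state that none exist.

in0=0 in1=1 in2=0

Check with in0=0 in1=1 in2=0:
g1 = NOT in2 = NOT 0 = 1
g2 = NOT g1 = NOT 1 = 0
g3 = g2 AND in0 = 0 AND 0 = 0
g4 = g3 OR in1 = 0 OR 1 = 1
g5 = g1 AND g4 = 1 AND 1 = 1
So g5 = 1 as required.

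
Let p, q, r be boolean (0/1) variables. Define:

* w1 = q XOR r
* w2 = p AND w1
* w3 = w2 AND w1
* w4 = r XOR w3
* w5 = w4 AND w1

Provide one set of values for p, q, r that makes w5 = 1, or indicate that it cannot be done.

w5 = w4 AND w1 must be 1, so both w4 = 1 and w1 = 1.
w4 = r XOR w3 must be 1, so r and w3 differ.
Check with p=1 q=1 r=0:
w1 = q XOR r = 1 XOR 0 = 1
w2 = p AND w1 = 1 AND 1 = 1
w3 = w2 AND w1 = 1 AND 1 = 1
w4 = r XOR w3 = 0 XOR 1 = 1
w5 = w4 AND w1 = 1 AND 1 = 1
So w5 = 1 as required.

p=1 q=1 r=0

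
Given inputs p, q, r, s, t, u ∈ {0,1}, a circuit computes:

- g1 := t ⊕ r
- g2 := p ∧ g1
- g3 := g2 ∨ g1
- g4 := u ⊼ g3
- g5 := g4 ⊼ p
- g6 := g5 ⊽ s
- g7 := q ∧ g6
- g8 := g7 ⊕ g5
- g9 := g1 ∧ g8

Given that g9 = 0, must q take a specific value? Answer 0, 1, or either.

either

Both values of q occur among assignments with g9 = 0:
  q=0: p=0, q=0, r=0, s=0, t=0, u=0
  q=1: p=0, q=1, r=0, s=0, t=0, u=0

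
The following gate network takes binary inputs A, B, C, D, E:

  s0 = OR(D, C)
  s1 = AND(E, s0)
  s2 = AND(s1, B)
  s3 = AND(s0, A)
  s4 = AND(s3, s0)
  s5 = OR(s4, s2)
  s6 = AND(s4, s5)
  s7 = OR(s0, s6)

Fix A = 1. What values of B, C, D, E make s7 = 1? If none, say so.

s7 = OR(s0, s6) must be 1, so at least one of s0, s6 is 1.
Check with A = 1 and B=0, C=1, D=0, E=0:
s0 = OR(D, C) = OR(0, 1) = 1
s1 = AND(E, s0) = AND(0, 1) = 0
s2 = AND(s1, B) = AND(0, 0) = 0
s3 = AND(s0, A) = AND(1, 1) = 1
s4 = AND(s3, s0) = AND(1, 1) = 1
s5 = OR(s4, s2) = OR(1, 0) = 1
s6 = AND(s4, s5) = AND(1, 1) = 1
s7 = OR(s0, s6) = OR(1, 1) = 1
So s7 = 1.

B=0 C=1 D=0 E=0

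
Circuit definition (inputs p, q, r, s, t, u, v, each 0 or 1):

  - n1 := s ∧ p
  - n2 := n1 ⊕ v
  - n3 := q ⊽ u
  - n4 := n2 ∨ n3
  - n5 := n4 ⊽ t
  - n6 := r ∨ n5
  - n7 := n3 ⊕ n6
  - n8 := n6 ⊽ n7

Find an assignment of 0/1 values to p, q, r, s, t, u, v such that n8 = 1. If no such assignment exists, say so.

p=0 q=1 r=0 s=1 t=1 u=1 v=0

n8 = n6 ⊽ n7 must be 1, so both n6 = 0 and n7 = 0.
Check with p=0 q=1 r=0 s=1 t=1 u=1 v=0:
n1 = s ∧ p = 1 ∧ 0 = 0
n2 = n1 ⊕ v = 0 ⊕ 0 = 0
n3 = q ⊽ u = 1 ⊽ 1 = 0
n4 = n2 ∨ n3 = 0 ∨ 0 = 0
n5 = n4 ⊽ t = 0 ⊽ 1 = 0
n6 = r ∨ n5 = 0 ∨ 0 = 0
n7 = n3 ⊕ n6 = 0 ⊕ 0 = 0
n8 = n6 ⊽ n7 = 0 ⊽ 0 = 1
So n8 = 1 as required.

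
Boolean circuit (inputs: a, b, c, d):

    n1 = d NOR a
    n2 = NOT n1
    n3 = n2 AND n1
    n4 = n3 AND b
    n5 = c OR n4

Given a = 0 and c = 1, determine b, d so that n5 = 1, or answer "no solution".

n5 = c OR n4 must be 1, so at least one of c, n4 is 1.
Check with a = 0 and c = 1 and b=0, d=1:
n1 = d NOR a = 1 NOR 0 = 0
n2 = NOT n1 = NOT 0 = 1
n3 = n2 AND n1 = 1 AND 0 = 0
n4 = n3 AND b = 0 AND 0 = 0
n5 = c OR n4 = 1 OR 0 = 1
So n5 = 1.

b=0 d=1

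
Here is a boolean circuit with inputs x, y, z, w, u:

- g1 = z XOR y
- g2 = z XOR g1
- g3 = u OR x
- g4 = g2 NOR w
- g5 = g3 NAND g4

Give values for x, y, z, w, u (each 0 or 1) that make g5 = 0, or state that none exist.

x=1 y=0 z=1 w=0 u=0

g5 = g3 NAND g4 must be 0, so both g3 = 1 and g4 = 1.
Check with x=1 y=0 z=1 w=0 u=0:
g1 = z XOR y = 1 XOR 0 = 1
g2 = z XOR g1 = 1 XOR 1 = 0
g3 = u OR x = 0 OR 1 = 1
g4 = g2 NOR w = 0 NOR 0 = 1
g5 = g3 NAND g4 = 1 NAND 1 = 0
So g5 = 0 as required.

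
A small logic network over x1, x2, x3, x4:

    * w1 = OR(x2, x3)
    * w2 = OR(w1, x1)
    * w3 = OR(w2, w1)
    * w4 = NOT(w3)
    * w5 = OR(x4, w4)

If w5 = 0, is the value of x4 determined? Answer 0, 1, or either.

w5 = OR(x4, w4) must be 0, so both x4 = 0 and w4 = 0.
w4 = NOT(w3) must be 0, so w3 = 1.
Every assignment with w5 = 0 has x4 = 0; there are 7 such assignment(s).

0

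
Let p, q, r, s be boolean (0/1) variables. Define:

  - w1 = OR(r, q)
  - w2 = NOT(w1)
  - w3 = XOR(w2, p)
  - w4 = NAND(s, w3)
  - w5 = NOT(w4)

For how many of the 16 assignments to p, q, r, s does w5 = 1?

4

w5 = NOT(w4) must be 1, so w4 = 0.
w4 = NAND(s, w3) must be 0, so both s = 1 and w3 = 1.
Satisfying assignments:
  p=0, q=0, r=0, s=1
  p=1, q=0, r=1, s=1
  p=1, q=1, r=0, s=1
  p=1, q=1, r=1, s=1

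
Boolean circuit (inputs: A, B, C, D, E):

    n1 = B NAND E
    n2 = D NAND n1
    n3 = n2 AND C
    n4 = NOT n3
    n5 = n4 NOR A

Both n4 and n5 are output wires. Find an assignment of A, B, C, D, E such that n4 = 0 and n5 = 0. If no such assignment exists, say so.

A=1 B=0 C=1 D=0 E=0

Check with A=1 B=0 C=1 D=0 E=0:
n1 = B NAND E = 0 NAND 0 = 1
n2 = D NAND n1 = 0 NAND 1 = 1
n3 = n2 AND C = 1 AND 1 = 1
n4 = NOT n3 = NOT 1 = 0
n5 = n4 NOR A = 0 NOR 1 = 0
So n4 = 0 and n5 = 0.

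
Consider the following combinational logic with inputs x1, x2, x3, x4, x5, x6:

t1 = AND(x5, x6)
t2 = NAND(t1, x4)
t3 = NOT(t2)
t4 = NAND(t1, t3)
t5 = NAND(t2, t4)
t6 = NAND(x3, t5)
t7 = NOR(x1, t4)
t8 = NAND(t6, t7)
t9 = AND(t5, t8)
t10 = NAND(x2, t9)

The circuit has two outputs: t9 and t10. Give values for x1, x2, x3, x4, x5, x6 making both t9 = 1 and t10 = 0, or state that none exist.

x1=0, x2=1, x3=1, x4=1, x5=1, x6=1

Check with x1=0, x2=1, x3=1, x4=1, x5=1, x6=1:
t1 = AND(x5, x6) = AND(1, 1) = 1
t2 = NAND(t1, x4) = NAND(1, 1) = 0
t3 = NOT(t2) = NOT 0 = 1
t4 = NAND(t1, t3) = NAND(1, 1) = 0
t5 = NAND(t2, t4) = NAND(0, 0) = 1
t6 = NAND(x3, t5) = NAND(1, 1) = 0
t7 = NOR(x1, t4) = NOR(0, 0) = 1
t8 = NAND(t6, t7) = NAND(0, 1) = 1
t9 = AND(t5, t8) = AND(1, 1) = 1
t10 = NAND(x2, t9) = NAND(1, 1) = 0
So t9 = 1 and t10 = 0.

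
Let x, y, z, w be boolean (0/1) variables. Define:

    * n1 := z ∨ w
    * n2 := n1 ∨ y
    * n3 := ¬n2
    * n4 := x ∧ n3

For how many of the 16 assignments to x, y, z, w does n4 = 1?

n4 = x ∧ n3 must be 1, so both x = 1 and n3 = 1.
Enumerating the 16 input combinations, 1 give n4 = 1 and 15 give n4 = 0.

1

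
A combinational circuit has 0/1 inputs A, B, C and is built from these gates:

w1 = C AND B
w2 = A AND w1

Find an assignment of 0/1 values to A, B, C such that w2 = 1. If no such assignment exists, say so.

Check with A=1, B=1, C=1:
w1 = C AND B = 1 AND 1 = 1
w2 = A AND w1 = 1 AND 1 = 1
So w2 = 1 as required.

A=1, B=1, C=1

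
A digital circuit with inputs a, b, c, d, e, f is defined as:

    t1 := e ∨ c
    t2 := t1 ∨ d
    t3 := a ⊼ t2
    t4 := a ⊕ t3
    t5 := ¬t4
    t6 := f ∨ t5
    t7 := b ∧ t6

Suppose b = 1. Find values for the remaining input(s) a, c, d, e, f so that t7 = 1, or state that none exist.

a=1, c=1, d=0, e=0, f=1

t7 = b ∧ t6 must be 1, so both b = 1 and t6 = 1.
Check with b = 1 and a=1, c=1, d=0, e=0, f=1:
t1 = e ∨ c = 0 ∨ 1 = 1
t2 = t1 ∨ d = 1 ∨ 0 = 1
t3 = a ⊼ t2 = 1 ⊼ 1 = 0
t4 = a ⊕ t3 = 1 ⊕ 0 = 1
t5 = ¬t4 = ¬1 = 0
t6 = f ∨ t5 = 1 ∨ 0 = 1
t7 = b ∧ t6 = 1 ∧ 1 = 1
So t7 = 1.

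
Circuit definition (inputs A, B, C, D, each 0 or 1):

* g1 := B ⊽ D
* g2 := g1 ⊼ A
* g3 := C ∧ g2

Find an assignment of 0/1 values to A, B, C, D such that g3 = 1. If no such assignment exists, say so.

g3 = C ∧ g2 must be 1, so both C = 1 and g2 = 1.
g2 = g1 ⊼ A must be 1, so at least one of g1, A is 0.
Check with A=1 B=0 C=1 D=1:
g1 = B ⊽ D = 0 ⊽ 1 = 0
g2 = g1 ⊼ A = 0 ⊼ 1 = 1
g3 = C ∧ g2 = 1 ∧ 1 = 1
So g3 = 1 as required.

A=1 B=0 C=1 D=1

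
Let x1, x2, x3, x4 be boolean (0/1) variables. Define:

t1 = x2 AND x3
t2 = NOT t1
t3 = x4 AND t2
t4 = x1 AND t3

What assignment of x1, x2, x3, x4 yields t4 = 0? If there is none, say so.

t4 = x1 AND t3 must be 0, so at least one of x1, t3 is 0.
Check with x1=0, x2=0, x3=1, x4=1:
t1 = x2 AND x3 = 0 AND 1 = 0
t2 = NOT t1 = NOT 0 = 1
t3 = x4 AND t2 = 1 AND 1 = 1
t4 = x1 AND t3 = 0 AND 1 = 0
So t4 = 0 as required.

x1=0, x2=0, x3=1, x4=1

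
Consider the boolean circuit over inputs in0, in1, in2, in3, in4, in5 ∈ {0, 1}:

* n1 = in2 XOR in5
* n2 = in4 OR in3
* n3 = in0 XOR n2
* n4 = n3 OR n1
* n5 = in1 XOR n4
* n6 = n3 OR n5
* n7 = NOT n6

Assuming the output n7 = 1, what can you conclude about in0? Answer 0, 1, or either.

Both values of in0 occur among assignments with n7 = 1:
  in0=0: in0=0, in1=0, in2=0, in3=0, in4=0, in5=0
  in0=1: in0=1, in1=0, in2=0, in3=0, in4=1, in5=0

either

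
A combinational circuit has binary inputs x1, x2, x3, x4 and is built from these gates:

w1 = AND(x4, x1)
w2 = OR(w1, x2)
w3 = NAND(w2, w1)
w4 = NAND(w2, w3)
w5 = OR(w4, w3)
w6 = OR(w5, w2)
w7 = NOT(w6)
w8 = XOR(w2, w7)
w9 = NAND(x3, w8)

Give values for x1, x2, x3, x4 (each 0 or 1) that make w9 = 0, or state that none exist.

x1=0 x2=1 x3=1 x4=0

Check with x1=0 x2=1 x3=1 x4=0:
w1 = AND(x4, x1) = AND(0, 0) = 0
w2 = OR(w1, x2) = OR(0, 1) = 1
w3 = NAND(w2, w1) = NAND(1, 0) = 1
w4 = NAND(w2, w3) = NAND(1, 1) = 0
w5 = OR(w4, w3) = OR(0, 1) = 1
w6 = OR(w5, w2) = OR(1, 1) = 1
w7 = NOT(w6) = NOT 1 = 0
w8 = XOR(w2, w7) = XOR(1, 0) = 1
w9 = NAND(x3, w8) = NAND(1, 1) = 0
So w9 = 0 as required.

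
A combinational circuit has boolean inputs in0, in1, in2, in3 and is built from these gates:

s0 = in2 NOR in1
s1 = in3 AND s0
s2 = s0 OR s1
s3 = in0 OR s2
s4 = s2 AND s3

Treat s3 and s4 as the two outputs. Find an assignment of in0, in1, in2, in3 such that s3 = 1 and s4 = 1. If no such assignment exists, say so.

in0=0, in1=0, in2=0, in3=0

Check with in0=0, in1=0, in2=0, in3=0:
s0 = in2 NOR in1 = 0 NOR 0 = 1
s1 = in3 AND s0 = 0 AND 1 = 0
s2 = s0 OR s1 = 1 OR 0 = 1
s3 = in0 OR s2 = 0 OR 1 = 1
s4 = s2 AND s3 = 1 AND 1 = 1
So s3 = 1 and s4 = 1.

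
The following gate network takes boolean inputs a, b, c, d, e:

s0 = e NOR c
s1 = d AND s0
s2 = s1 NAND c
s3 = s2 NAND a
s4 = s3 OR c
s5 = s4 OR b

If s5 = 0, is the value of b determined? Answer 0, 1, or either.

s5 = s4 OR b must be 0, so both s4 = 0 and b = 0.
s4 = s3 OR c must be 0, so both s3 = 0 and c = 0.
s3 = s2 NAND a must be 0, so both s2 = 1 and a = 1.
Every assignment with s5 = 0 has b = 0; there are 4 such assignment(s).
  a=1, b=0, c=0, d=0, e=0
  a=1, b=0, c=0, d=0, e=1
  a=1, b=0, c=0, d=1, e=0
  a=1, b=0, c=0, d=1, e=1

0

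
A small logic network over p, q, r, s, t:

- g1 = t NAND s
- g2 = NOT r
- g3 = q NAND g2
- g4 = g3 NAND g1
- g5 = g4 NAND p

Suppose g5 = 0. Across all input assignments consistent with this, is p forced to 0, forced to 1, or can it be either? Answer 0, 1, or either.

1

g5 = g4 NAND p must be 0, so both g4 = 1 and p = 1.
Every assignment with g5 = 0 has p = 1; there are 7 such assignment(s).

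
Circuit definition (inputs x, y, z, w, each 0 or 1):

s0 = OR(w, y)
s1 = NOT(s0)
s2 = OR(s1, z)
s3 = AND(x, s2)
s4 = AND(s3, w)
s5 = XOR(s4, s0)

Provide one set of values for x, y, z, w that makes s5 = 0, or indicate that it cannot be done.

x=1, y=1, z=1, w=1

s5 = XOR(s4, s0) must be 0, so s4 and s0 are equal.
Check with x=1, y=1, z=1, w=1:
s0 = OR(w, y) = OR(1, 1) = 1
s1 = NOT(s0) = NOT 1 = 0
s2 = OR(s1, z) = OR(0, 1) = 1
s3 = AND(x, s2) = AND(1, 1) = 1
s4 = AND(s3, w) = AND(1, 1) = 1
s5 = XOR(s4, s0) = XOR(1, 1) = 0
So s5 = 0 as required.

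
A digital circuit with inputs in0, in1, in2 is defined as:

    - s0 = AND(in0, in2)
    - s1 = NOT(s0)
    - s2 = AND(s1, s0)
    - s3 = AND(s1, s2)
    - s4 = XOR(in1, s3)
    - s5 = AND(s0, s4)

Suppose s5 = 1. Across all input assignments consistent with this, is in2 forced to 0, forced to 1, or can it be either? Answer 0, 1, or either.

s5 = AND(s0, s4) must be 1, so both s0 = 1 and s4 = 1.
s0 = AND(in0, in2) must be 1, so both in0 = 1 and in2 = 1.
s4 = XOR(in1, s3) must be 1, so in1 and s3 differ.
Every assignment with s5 = 1 has in2 = 1; there are 1 such assignment(s).
  in0=1, in1=1, in2=1

1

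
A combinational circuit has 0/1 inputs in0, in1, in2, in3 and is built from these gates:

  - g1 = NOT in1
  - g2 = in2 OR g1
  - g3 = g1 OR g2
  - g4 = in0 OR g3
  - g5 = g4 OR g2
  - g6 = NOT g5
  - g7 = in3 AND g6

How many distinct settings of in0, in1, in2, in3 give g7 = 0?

15

g7 = in3 AND g6 must be 0, so at least one of in3, g6 is 0.
Enumerating the 16 input combinations, 15 give g7 = 0 and 1 give g7 = 1.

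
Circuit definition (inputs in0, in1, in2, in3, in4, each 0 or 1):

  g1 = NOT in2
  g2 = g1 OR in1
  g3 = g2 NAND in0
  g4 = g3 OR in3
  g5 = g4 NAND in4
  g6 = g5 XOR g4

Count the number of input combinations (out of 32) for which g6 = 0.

g6 = g5 XOR g4 must be 0, so g5 and g4 are equal.
Enumerating the 32 input combinations, 13 give g6 = 0 and 19 give g6 = 1.

13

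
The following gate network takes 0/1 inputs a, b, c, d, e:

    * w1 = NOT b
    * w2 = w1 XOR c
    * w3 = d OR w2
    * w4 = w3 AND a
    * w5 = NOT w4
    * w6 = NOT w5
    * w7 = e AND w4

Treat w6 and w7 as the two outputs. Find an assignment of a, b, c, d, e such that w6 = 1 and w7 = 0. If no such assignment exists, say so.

Check with a=1, b=0, c=0, d=0, e=0:
w1 = NOT b = NOT 0 = 1
w2 = w1 XOR c = 1 XOR 0 = 1
w3 = d OR w2 = 0 OR 1 = 1
w4 = w3 AND a = 1 AND 1 = 1
w5 = NOT w4 = NOT 1 = 0
w6 = NOT w5 = NOT 0 = 1
w7 = e AND w4 = 0 AND 1 = 0
So w6 = 1 and w7 = 0.

a=1, b=0, c=0, d=0, e=0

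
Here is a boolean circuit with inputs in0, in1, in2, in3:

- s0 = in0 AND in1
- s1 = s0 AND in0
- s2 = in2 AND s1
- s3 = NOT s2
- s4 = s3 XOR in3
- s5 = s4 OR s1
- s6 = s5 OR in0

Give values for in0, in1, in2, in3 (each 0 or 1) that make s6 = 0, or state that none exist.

Check with in0=0 in1=0 in2=1 in3=1:
s0 = in0 AND in1 = 0 AND 0 = 0
s1 = s0 AND in0 = 0 AND 0 = 0
s2 = in2 AND s1 = 1 AND 0 = 0
s3 = NOT s2 = NOT 0 = 1
s4 = s3 XOR in3 = 1 XOR 1 = 0
s5 = s4 OR s1 = 0 OR 0 = 0
s6 = s5 OR in0 = 0 OR 0 = 0
So s6 = 0 as required.

in0=0 in1=0 in2=1 in3=1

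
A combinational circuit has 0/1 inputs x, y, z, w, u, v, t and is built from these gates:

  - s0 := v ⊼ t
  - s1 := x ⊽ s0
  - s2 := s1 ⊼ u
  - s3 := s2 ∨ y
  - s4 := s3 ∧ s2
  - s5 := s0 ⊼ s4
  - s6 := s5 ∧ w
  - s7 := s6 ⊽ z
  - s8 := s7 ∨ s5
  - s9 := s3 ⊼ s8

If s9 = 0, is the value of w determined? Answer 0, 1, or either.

either

Both values of w occur among assignments with s9 = 0:
  w=0: x=0, y=0, z=0, w=0, u=0, v=0, t=0
  w=1: x=0, y=0, z=0, w=1, u=0, v=0, t=0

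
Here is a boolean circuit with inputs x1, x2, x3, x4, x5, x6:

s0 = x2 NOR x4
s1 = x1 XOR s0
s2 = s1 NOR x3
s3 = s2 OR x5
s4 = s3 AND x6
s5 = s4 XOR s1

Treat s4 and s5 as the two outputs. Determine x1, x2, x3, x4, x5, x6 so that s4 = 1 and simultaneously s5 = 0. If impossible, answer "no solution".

x1=1, x2=1, x3=1, x4=1, x5=1, x6=1

Check with x1=1, x2=1, x3=1, x4=1, x5=1, x6=1:
s0 = x2 NOR x4 = 1 NOR 1 = 0
s1 = x1 XOR s0 = 1 XOR 0 = 1
s2 = s1 NOR x3 = 1 NOR 1 = 0
s3 = s2 OR x5 = 0 OR 1 = 1
s4 = s3 AND x6 = 1 AND 1 = 1
s5 = s4 XOR s1 = 1 XOR 1 = 0
So s4 = 1 and s5 = 0.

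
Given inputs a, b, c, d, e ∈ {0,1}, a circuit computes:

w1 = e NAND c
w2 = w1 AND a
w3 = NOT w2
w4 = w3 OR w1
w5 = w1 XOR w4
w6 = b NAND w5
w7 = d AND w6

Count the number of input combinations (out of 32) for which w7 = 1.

14

w7 = d AND w6 must be 1, so both d = 1 and w6 = 1.
w6 = b NAND w5 must be 1, so at least one of b, w5 is 0.
Enumerating the 32 input combinations, 14 give w7 = 1 and 18 give w7 = 0.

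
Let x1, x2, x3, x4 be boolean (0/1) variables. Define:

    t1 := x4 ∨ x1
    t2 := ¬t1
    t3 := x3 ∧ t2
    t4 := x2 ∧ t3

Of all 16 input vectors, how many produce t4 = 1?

1

t4 = x2 ∧ t3 must be 1, so both x2 = 1 and t3 = 1.
Enumerating the 16 input combinations, 1 give t4 = 1 and 15 give t4 = 0.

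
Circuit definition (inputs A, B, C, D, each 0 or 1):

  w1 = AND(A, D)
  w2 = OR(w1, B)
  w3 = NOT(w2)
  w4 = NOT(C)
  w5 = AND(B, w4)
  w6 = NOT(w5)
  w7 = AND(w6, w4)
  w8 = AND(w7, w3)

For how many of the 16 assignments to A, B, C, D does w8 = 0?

w8 = AND(w7, w3) must be 0, so at least one of w7, w3 is 0.
Enumerating the 16 input combinations, 13 give w8 = 0 and 3 give w8 = 1.

13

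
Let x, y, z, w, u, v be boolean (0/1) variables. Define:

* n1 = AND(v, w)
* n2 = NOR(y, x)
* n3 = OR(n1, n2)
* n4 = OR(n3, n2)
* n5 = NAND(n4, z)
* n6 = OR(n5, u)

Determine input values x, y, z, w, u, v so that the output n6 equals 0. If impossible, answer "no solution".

x=0, y=0, z=1, w=0, u=0, v=0

n6 = OR(n5, u) must be 0, so both n5 = 0 and u = 0.
n5 = NAND(n4, z) must be 0, so both n4 = 1 and z = 1.
Check with x=0, y=0, z=1, w=0, u=0, v=0:
n1 = AND(v, w) = AND(0, 0) = 0
n2 = NOR(y, x) = NOR(0, 0) = 1
n3 = OR(n1, n2) = OR(0, 1) = 1
n4 = OR(n3, n2) = OR(1, 1) = 1
n5 = NAND(n4, z) = NAND(1, 1) = 0
n6 = OR(n5, u) = OR(0, 0) = 0
So n6 = 0 as required.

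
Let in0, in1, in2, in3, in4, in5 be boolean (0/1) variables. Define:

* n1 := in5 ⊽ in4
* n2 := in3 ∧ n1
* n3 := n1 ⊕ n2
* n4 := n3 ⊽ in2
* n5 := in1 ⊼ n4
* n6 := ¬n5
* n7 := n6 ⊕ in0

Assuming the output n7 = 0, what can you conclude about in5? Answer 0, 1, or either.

Both values of in5 occur among assignments with n7 = 0:
  in5=0: in0=0, in1=0, in2=0, in3=0, in4=0, in5=0
  in5=1: in0=0, in1=0, in2=0, in3=0, in4=0, in5=1

either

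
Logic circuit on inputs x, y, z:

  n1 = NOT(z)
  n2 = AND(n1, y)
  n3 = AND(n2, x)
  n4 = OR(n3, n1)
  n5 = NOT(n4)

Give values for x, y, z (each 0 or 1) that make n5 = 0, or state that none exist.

n5 = NOT(n4) must be 0, so n4 = 1.
n4 = OR(n3, n1) must be 1, so at least one of n3, n1 is 1.
Check with x=1 y=0 z=0:
n1 = NOT(z) = NOT 0 = 1
n2 = AND(n1, y) = AND(1, 0) = 0
n3 = AND(n2, x) = AND(0, 1) = 0
n4 = OR(n3, n1) = OR(0, 1) = 1
n5 = NOT(n4) = NOT 1 = 0
So n5 = 0 as required.

x=1 y=0 z=0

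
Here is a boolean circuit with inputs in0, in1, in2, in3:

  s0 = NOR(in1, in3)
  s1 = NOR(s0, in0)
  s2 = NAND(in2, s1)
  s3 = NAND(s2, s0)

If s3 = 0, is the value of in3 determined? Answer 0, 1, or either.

0

s3 = NAND(s2, s0) must be 0, so both s2 = 1 and s0 = 1.
s2 = NAND(in2, s1) must be 1, so at least one of in2, s1 is 0.
s0 = NOR(in1, in3) must be 1, so both in1 = 0 and in3 = 0.
Every assignment with s3 = 0 has in3 = 0; there are 4 such assignment(s).
  in0=0, in1=0, in2=0, in3=0
  in0=0, in1=0, in2=1, in3=0
  in0=1, in1=0, in2=0, in3=0
  in0=1, in1=0, in2=1, in3=0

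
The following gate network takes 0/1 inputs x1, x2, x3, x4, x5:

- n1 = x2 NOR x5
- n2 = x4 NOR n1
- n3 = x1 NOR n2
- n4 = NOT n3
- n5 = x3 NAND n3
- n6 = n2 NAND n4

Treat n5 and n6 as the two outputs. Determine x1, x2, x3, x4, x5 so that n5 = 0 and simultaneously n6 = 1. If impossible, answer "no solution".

Check with x1=0, x2=1, x3=1, x4=1, x5=0:
n1 = x2 NOR x5 = 1 NOR 0 = 0
n2 = x4 NOR n1 = 1 NOR 0 = 0
n3 = x1 NOR n2 = 0 NOR 0 = 1
n4 = NOT n3 = NOT 1 = 0
n5 = x3 NAND n3 = 1 NAND 1 = 0
n6 = n2 NAND n4 = 0 NAND 0 = 1
So n5 = 0 and n6 = 1.

x1=0, x2=1, x3=1, x4=1, x5=0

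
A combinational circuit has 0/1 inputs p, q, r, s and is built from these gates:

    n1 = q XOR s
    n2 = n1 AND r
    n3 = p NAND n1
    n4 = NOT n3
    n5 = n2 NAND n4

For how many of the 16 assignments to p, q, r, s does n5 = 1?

n5 = n2 NAND n4 must be 1, so at least one of n2, n4 is 0.
Enumerating the 16 input combinations, 14 give n5 = 1 and 2 give n5 = 0.

14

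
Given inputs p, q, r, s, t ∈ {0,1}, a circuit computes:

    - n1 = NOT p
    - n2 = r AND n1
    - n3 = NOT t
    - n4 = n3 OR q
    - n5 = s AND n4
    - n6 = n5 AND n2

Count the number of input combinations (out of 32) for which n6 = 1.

n6 = n5 AND n2 must be 1, so both n5 = 1 and n2 = 1.
Satisfying assignments:
  p=0, q=0, r=1, s=1, t=0
  p=0, q=1, r=1, s=1, t=0
  p=0, q=1, r=1, s=1, t=1

3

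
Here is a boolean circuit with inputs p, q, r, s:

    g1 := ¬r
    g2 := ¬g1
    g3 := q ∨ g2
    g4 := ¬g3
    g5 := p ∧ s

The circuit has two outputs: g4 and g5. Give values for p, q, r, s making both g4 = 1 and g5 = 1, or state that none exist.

Check with p=1, q=0, r=0, s=1:
g1 = ¬r = ¬0 = 1
g2 = ¬g1 = ¬1 = 0
g3 = q ∨ g2 = 0 ∨ 0 = 0
g4 = ¬g3 = ¬0 = 1
g5 = p ∧ s = 1 ∧ 1 = 1
So g4 = 1 and g5 = 1.

p=1, q=0, r=0, s=1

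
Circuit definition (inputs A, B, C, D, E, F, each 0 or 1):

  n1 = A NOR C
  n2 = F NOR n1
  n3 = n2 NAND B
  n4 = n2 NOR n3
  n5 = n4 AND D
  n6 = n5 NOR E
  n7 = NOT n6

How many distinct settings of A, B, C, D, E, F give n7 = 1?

32

n7 = NOT n6 must be 1, so n6 = 0.
Enumerating the 64 input combinations, 32 give n7 = 1 and 32 give n7 = 0.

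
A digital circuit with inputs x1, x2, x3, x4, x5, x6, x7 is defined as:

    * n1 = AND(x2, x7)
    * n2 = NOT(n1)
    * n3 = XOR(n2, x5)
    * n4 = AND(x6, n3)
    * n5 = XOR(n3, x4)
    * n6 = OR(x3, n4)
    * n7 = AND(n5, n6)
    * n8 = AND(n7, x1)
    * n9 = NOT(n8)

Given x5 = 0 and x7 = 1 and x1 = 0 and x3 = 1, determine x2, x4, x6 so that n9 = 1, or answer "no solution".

x2=1, x4=1, x6=0

n9 = NOT(n8) must be 1, so n8 = 0.
n8 = AND(n7, x1) must be 0, so at least one of n7, x1 is 0.
Check with x5 = 0 and x7 = 1 and x1 = 0 and x3 = 1 and x2=1, x4=1, x6=0:
n1 = AND(x2, x7) = AND(1, 1) = 1
n2 = NOT(n1) = NOT 1 = 0
n3 = XOR(n2, x5) = XOR(0, 0) = 0
n4 = AND(x6, n3) = AND(0, 0) = 0
n5 = XOR(n3, x4) = XOR(0, 1) = 1
n6 = OR(x3, n4) = OR(1, 0) = 1
n7 = AND(n5, n6) = AND(1, 1) = 1
n8 = AND(n7, x1) = AND(1, 0) = 0
n9 = NOT(n8) = NOT 0 = 1
So n9 = 1.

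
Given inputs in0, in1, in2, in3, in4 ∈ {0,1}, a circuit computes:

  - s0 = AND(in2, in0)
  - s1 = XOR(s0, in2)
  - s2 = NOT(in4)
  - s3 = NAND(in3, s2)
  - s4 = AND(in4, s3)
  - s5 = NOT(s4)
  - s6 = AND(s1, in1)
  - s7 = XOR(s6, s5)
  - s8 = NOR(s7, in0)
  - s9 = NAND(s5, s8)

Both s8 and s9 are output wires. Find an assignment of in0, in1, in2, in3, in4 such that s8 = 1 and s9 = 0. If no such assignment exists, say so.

Check with in0=0, in1=1, in2=1, in3=1, in4=0:
s0 = AND(in2, in0) = AND(1, 0) = 0
s1 = XOR(s0, in2) = XOR(0, 1) = 1
s2 = NOT(in4) = NOT 0 = 1
s3 = NAND(in3, s2) = NAND(1, 1) = 0
s4 = AND(in4, s3) = AND(0, 0) = 0
s5 = NOT(s4) = NOT 0 = 1
s6 = AND(s1, in1) = AND(1, 1) = 1
s7 = XOR(s6, s5) = XOR(1, 1) = 0
s8 = NOR(s7, in0) = NOR(0, 0) = 1
s9 = NAND(s5, s8) = NAND(1, 1) = 0
So s8 = 1 and s9 = 0.

in0=0, in1=1, in2=1, in3=1, in4=0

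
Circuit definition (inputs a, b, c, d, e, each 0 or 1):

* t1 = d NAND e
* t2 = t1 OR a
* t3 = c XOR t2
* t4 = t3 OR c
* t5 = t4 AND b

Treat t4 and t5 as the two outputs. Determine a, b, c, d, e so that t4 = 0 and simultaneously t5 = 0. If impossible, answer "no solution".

a=0 b=0 c=0 d=1 e=1

Check with a=0 b=0 c=0 d=1 e=1:
t1 = d NAND e = 1 NAND 1 = 0
t2 = t1 OR a = 0 OR 0 = 0
t3 = c XOR t2 = 0 XOR 0 = 0
t4 = t3 OR c = 0 OR 0 = 0
t5 = t4 AND b = 0 AND 0 = 0
So t4 = 0 and t5 = 0.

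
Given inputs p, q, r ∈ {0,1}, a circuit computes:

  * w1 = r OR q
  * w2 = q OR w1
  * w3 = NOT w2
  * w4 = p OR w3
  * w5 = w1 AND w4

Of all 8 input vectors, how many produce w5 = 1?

w5 = w1 AND w4 must be 1, so both w1 = 1 and w4 = 1.
w1 = r OR q must be 1, so at least one of r, q is 1.
w4 = p OR w3 must be 1, so at least one of p, w3 is 1.
Enumerating the 8 input combinations, 3 give w5 = 1 and 5 give w5 = 0.

3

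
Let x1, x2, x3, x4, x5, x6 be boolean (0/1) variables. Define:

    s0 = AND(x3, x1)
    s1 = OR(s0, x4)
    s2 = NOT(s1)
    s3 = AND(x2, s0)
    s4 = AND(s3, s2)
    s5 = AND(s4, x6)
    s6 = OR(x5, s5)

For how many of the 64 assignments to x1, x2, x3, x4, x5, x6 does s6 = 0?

32

s6 = OR(x5, s5) must be 0, so both x5 = 0 and s5 = 0.
Enumerating the 64 input combinations, 32 give s6 = 0 and 32 give s6 = 1.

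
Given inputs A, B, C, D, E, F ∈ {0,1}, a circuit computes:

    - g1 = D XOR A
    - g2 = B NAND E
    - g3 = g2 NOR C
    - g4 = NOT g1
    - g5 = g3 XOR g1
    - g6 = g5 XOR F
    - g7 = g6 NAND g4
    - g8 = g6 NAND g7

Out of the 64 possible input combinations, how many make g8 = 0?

16

g8 = g6 NAND g7 must be 0, so both g6 = 1 and g7 = 1.
Enumerating the 64 input combinations, 16 give g8 = 0 and 48 give g8 = 1.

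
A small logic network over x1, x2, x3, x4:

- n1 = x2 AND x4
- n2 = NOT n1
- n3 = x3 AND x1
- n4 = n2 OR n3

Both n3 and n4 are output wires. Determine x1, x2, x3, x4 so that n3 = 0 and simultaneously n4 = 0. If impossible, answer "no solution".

Check with x1=1, x2=1, x3=0, x4=1:
n1 = x2 AND x4 = 1 AND 1 = 1
n2 = NOT n1 = NOT 1 = 0
n3 = x3 AND x1 = 0 AND 1 = 0
n4 = n2 OR n3 = 0 OR 0 = 0
So n3 = 0 and n4 = 0.

x1=1, x2=1, x3=0, x4=1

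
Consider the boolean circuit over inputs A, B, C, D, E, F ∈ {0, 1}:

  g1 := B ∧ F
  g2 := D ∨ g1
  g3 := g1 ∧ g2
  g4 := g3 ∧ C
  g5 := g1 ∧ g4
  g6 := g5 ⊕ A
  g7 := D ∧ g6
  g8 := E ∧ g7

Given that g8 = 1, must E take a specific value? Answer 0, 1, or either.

g8 = E ∧ g7 must be 1, so both E = 1 and g7 = 1.
g7 = D ∧ g6 must be 1, so both D = 1 and g6 = 1.
Every assignment with g8 = 1 has E = 1; there are 8 such assignment(s).

1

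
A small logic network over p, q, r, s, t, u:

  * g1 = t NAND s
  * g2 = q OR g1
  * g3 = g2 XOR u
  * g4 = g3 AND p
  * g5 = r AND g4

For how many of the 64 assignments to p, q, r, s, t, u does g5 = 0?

g5 = r AND g4 must be 0, so at least one of r, g4 is 0.
Enumerating the 64 input combinations, 56 give g5 = 0 and 8 give g5 = 1.

56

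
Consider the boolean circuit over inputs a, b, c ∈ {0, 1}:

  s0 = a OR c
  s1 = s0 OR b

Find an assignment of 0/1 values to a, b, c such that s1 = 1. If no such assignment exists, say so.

s1 = s0 OR b must be 1, so at least one of s0, b is 1.
Check with a=1, b=0, c=0:
s0 = a OR c = 1 OR 0 = 1
s1 = s0 OR b = 1 OR 0 = 1
So s1 = 1 as required.

a=1, b=0, c=0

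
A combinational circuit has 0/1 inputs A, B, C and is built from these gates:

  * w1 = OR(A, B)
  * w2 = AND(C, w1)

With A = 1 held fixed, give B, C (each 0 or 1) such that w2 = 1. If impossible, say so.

Check with A = 1 and B=0, C=1:
w1 = OR(A, B) = OR(1, 0) = 1
w2 = AND(C, w1) = AND(1, 1) = 1
So w2 = 1.

B=0, C=1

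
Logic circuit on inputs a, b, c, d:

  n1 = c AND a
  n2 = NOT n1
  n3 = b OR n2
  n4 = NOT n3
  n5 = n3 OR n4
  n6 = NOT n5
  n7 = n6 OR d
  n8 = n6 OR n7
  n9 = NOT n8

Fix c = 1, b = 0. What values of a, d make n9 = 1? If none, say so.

n9 = NOT n8 must be 1, so n8 = 0.
Check with c = 1, b = 0 and a=1, d=0:
n1 = c AND a = 1 AND 1 = 1
n2 = NOT n1 = NOT 1 = 0
n3 = b OR n2 = 0 OR 0 = 0
n4 = NOT n3 = NOT 0 = 1
n5 = n3 OR n4 = 0 OR 1 = 1
n6 = NOT n5 = NOT 1 = 0
n7 = n6 OR d = 0 OR 0 = 0
n8 = n6 OR n7 = 0 OR 0 = 0
n9 = NOT n8 = NOT 0 = 1
So n9 = 1.

a=1 d=0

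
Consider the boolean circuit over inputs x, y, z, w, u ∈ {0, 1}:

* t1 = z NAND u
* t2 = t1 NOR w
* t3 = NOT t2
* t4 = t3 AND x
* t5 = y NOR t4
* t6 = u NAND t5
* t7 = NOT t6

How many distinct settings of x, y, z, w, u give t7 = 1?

5

t7 = NOT t6 must be 1, so t6 = 0.
t6 = u NAND t5 must be 0, so both u = 1 and t5 = 1.
t5 = y NOR t4 must be 1, so both y = 0 and t4 = 0.
Enumerating the 32 input combinations, 5 give t7 = 1 and 27 give t7 = 0.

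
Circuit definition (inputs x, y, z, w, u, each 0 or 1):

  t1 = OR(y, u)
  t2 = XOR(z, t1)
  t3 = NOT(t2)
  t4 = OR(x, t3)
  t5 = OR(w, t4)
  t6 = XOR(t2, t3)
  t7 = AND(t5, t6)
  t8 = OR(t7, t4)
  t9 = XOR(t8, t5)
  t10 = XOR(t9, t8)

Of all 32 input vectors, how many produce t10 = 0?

t10 = XOR(t9, t8) must be 0, so t9 and t8 are equal.
Satisfying assignments:
  x=0, y=0, z=0, w=0, u=1
  x=0, y=0, z=1, w=0, u=0
  x=0, y=1, z=0, w=0, u=0
  x=0, y=1, z=0, w=0, u=1

4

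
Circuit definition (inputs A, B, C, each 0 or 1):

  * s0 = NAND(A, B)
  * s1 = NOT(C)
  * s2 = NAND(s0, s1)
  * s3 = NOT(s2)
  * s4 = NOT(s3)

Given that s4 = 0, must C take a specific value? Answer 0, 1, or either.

s4 = NOT(s3) must be 0, so s3 = 1.
s3 = NOT(s2) must be 1, so s2 = 0.
Every assignment with s4 = 0 has C = 0; there are 3 such assignment(s).
  A=0, B=0, C=0
  A=0, B=1, C=0
  A=1, B=0, C=0

0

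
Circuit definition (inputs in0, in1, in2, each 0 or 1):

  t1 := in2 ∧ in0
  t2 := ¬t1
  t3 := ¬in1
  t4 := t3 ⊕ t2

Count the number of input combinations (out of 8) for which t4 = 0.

4

t4 = t3 ⊕ t2 must be 0, so t3 and t2 are equal.
Satisfying assignments:
  in0=0, in1=0, in2=0
  in0=0, in1=0, in2=1
  in0=1, in1=0, in2=0
  in0=1, in1=1, in2=1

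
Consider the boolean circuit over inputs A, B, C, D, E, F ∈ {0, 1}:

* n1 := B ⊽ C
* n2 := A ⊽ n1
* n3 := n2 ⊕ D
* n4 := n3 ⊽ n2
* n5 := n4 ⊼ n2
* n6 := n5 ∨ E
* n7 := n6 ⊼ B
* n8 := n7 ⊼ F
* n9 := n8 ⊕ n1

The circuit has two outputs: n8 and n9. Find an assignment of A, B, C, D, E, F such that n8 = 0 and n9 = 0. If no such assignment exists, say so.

Check with A=0, B=0, C=1, D=0, E=0, F=1:
n1 = B ⊽ C = 0 ⊽ 1 = 0
n2 = A ⊽ n1 = 0 ⊽ 0 = 1
n3 = n2 ⊕ D = 1 ⊕ 0 = 1
n4 = n3 ⊽ n2 = 1 ⊽ 1 = 0
n5 = n4 ⊼ n2 = 0 ⊼ 1 = 1
n6 = n5 ∨ E = 1 ∨ 0 = 1
n7 = n6 ⊼ B = 1 ⊼ 0 = 1
n8 = n7 ⊼ F = 1 ⊼ 1 = 0
n9 = n8 ⊕ n1 = 0 ⊕ 0 = 0
So n8 = 0 and n9 = 0.

A=0, B=0, C=1, D=0, E=0, F=1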